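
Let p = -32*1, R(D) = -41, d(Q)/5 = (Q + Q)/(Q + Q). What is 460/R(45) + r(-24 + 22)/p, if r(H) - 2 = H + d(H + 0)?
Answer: -14925/1312 ≈ -11.376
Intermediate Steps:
d(Q) = 5 (d(Q) = 5*((Q + Q)/(Q + Q)) = 5*((2*Q)/((2*Q))) = 5*((2*Q)*(1/(2*Q))) = 5*1 = 5)
r(H) = 7 + H (r(H) = 2 + (H + 5) = 2 + (5 + H) = 7 + H)
p = -32
460/R(45) + r(-24 + 22)/p = 460/(-41) + (7 + (-24 + 22))/(-32) = 460*(-1/41) + (7 - 2)*(-1/32) = -460/41 + 5*(-1/32) = -460/41 - 5/32 = -14925/1312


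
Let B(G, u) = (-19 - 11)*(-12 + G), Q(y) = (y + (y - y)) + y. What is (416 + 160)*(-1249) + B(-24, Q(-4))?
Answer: -718344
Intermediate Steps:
Q(y) = 2*y (Q(y) = (y + 0) + y = y + y = 2*y)
B(G, u) = 360 - 30*G (B(G, u) = -30*(-12 + G) = 360 - 30*G)
(416 + 160)*(-1249) + B(-24, Q(-4)) = (416 + 160)*(-1249) + (360 - 30*(-24)) = 576*(-1249) + (360 + 720) = -719424 + 1080 = -718344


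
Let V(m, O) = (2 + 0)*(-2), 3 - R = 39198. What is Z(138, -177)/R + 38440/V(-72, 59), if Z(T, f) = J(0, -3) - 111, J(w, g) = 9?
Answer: -125554616/13065 ≈ -9610.0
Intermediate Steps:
R = -39195 (R = 3 - 1*39198 = 3 - 39198 = -39195)
V(m, O) = -4 (V(m, O) = 2*(-2) = -4)
Z(T, f) = -102 (Z(T, f) = 9 - 111 = -102)
Z(138, -177)/R + 38440/V(-72, 59) = -102/(-39195) + 38440/(-4) = -102*(-1/39195) + 38440*(-¼) = 34/13065 - 9610 = -125554616/13065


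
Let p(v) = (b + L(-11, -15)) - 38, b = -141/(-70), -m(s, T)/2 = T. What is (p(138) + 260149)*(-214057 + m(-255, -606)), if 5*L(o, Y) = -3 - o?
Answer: -775097331087/14 ≈ -5.5364e+10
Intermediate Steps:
m(s, T) = -2*T
L(o, Y) = -⅗ - o/5 (L(o, Y) = (-3 - o)/5 = -⅗ - o/5)
b = 141/70 (b = -141*(-1/70) = 141/70 ≈ 2.0143)
p(v) = -2407/70 (p(v) = (141/70 + (-⅗ - ⅕*(-11))) - 38 = (141/70 + (-⅗ + 11/5)) - 38 = (141/70 + 8/5) - 38 = 253/70 - 38 = -2407/70)
(p(138) + 260149)*(-214057 + m(-255, -606)) = (-2407/70 + 260149)*(-214057 - 2*(-606)) = 18208023*(-214057 + 1212)/70 = (18208023/70)*(-212845) = -775097331087/14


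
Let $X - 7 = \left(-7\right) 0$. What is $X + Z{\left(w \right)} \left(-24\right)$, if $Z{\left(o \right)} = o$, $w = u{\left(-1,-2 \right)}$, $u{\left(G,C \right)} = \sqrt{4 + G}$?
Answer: $7 - 24 \sqrt{3} \approx -34.569$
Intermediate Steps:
$w = \sqrt{3}$ ($w = \sqrt{4 - 1} = \sqrt{3} \approx 1.732$)
$X = 7$ ($X = 7 - 0 = 7 + 0 = 7$)
$X + Z{\left(w \right)} \left(-24\right) = 7 + \sqrt{3} \left(-24\right) = 7 - 24 \sqrt{3}$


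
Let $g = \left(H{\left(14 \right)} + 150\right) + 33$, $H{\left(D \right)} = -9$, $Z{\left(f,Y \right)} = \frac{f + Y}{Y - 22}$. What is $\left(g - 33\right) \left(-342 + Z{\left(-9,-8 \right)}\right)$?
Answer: $- \frac{481421}{10} \approx -48142.0$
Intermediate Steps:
$Z{\left(f,Y \right)} = \frac{Y + f}{-22 + Y}$
$g = 174$ ($g = \left(-9 + 150\right) + 33 = 141 + 33 = 174$)
$\left(g - 33\right) \left(-342 + Z{\left(-9,-8 \right)}\right) = \left(174 - 33\right) \left(-342 + \frac{-8 - 9}{-22 - 8}\right) = 141 \left(-342 + \frac{1}{-30} \left(-17\right)\right) = 141 \left(-342 - - \frac{17}{30}\right) = 141 \left(-342 + \frac{17}{30}\right) = 141 \left(- \frac{10243}{30}\right) = - \frac{481421}{10}$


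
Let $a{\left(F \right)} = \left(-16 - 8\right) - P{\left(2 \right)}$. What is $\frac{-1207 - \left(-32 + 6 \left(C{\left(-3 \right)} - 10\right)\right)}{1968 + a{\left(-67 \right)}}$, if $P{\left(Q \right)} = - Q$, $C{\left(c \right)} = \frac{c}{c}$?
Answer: $- \frac{1121}{1946} \approx -0.57605$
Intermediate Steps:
$C{\left(c \right)} = 1$
$a{\left(F \right)} = -22$ ($a{\left(F \right)} = \left(-16 - 8\right) - \left(-1\right) 2 = -24 - -2 = -24 + 2 = -22$)
$\frac{-1207 - \left(-32 + 6 \left(C{\left(-3 \right)} - 10\right)\right)}{1968 + a{\left(-67 \right)}} = \frac{-1207 - \left(-32 + 6 \left(1 - 10\right)\right)}{1968 - 22} = \frac{-1207 + \left(\left(-6\right) \left(-9\right) + 32\right)}{1946} = \left(-1207 + \left(54 + 32\right)\right) \frac{1}{1946} = \left(-1207 + 86\right) \frac{1}{1946} = \left(-1121\right) \frac{1}{1946} = - \frac{1121}{1946}$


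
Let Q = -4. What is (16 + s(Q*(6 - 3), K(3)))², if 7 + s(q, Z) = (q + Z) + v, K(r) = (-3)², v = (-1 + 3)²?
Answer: 100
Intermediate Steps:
v = 4 (v = 2² = 4)
K(r) = 9
s(q, Z) = -3 + Z + q (s(q, Z) = -7 + ((q + Z) + 4) = -7 + ((Z + q) + 4) = -7 + (4 + Z + q) = -3 + Z + q)
(16 + s(Q*(6 - 3), K(3)))² = (16 + (-3 + 9 - 4*(6 - 3)))² = (16 + (-3 + 9 - 4*3))² = (16 + (-3 + 9 - 12))² = (16 - 6)² = 10² = 100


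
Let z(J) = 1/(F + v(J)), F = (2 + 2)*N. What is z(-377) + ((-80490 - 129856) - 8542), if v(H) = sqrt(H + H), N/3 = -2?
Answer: -145560532/665 - I*sqrt(754)/1330 ≈ -2.1889e+5 - 0.020646*I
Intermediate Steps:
N = -6 (N = 3*(-2) = -6)
v(H) = sqrt(2)*sqrt(H) (v(H) = sqrt(2*H) = sqrt(2)*sqrt(H))
F = -24 (F = (2 + 2)*(-6) = 4*(-6) = -24)
z(J) = 1/(-24 + sqrt(2)*sqrt(J))
z(-377) + ((-80490 - 129856) - 8542) = 1/(-24 + sqrt(2)*sqrt(-377)) + ((-80490 - 129856) - 8542) = 1/(-24 + sqrt(2)*(I*sqrt(377))) + (-210346 - 8542) = 1/(-24 + I*sqrt(754)) - 218888 = -218888 + 1/(-24 + I*sqrt(754))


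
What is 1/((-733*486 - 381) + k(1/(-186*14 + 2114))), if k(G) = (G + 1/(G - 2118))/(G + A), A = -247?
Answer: -125608513451/44794382457104248 ≈ -2.8041e-6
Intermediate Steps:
k(G) = (G + 1/(-2118 + G))/(-247 + G) (k(G) = (G + 1/(G - 2118))/(G - 247) = (G + 1/(-2118 + G))/(-247 + G))
1/((-733*486 - 381) + k(1/(-186*14 + 2114))) = 1/((-733*486 - 381) + (1 + (1/(-186*14 + 2114))**2 - 2118/(-186*14 + 2114))/(523146 + (1/(-186*14 + 2114))**2 - 2365/(-186*14 + 2114))) = 1/((-356238 - 381) + (1 + (1/(-2604 + 2114))**2 - 2118/(-2604 + 2114))/(523146 + (1/(-2604 + 2114))**2 - 2365/(-2604 + 2114))) = 1/(-356619 + (1 + (1/(-490))**2 - 2118/(-490))/(523146 + (1/(-490))**2 - 2365/(-490))) = 1/(-356619 + (1 + (-1/490)**2 - 2118*(-1/490))/(523146 + (-1/490)**2 - 2365*(-1/490))) = 1/(-356619 + (1 + 1/240100 + 1059/245)/(523146 + 1/240100 + 473/98)) = 1/(-356619 + (1277921/240100)/(125608513451/240100)) = 1/(-356619 + (240100/125608513451)*(1277921/240100)) = 1/(-356619 + 1277921/125608513451) = 1/(-44794382457104248/125608513451) = -125608513451/44794382457104248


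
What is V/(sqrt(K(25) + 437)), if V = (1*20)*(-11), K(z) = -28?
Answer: -220*sqrt(409)/409 ≈ -10.878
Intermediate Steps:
V = -220 (V = 20*(-11) = -220)
V/(sqrt(K(25) + 437)) = -220/sqrt(-28 + 437) = -220*sqrt(409)/409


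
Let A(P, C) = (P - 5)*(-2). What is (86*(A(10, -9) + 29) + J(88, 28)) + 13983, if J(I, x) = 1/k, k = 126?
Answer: 1967743/126 ≈ 15617.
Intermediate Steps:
J(I, x) = 1/126
A(P, C) = 10 - 2*P (A(P, C) = (-5 + P)*(-2) = 10 - 2*P)
(86*(A(10, -9) + 29) + J(88, 28)) + 13983 = (86*((10 - 2*10) + 29) + 1/126) + 13983 = (86*((10 - 20) + 29) + 1/126) + 13983 = (86*(-10 + 29) + 1/126) + 13983 = (86*19 + 1/126) + 13983 = (1634 + 1/126) + 13983 = 205885/126 + 13983 = 1967743/126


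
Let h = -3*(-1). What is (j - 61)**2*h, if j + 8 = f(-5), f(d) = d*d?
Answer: 5808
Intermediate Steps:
f(d) = d**2
j = 17 (j = -8 + (-5)**2 = -8 + 25 = 17)
h = 3
(j - 61)**2*h = (17 - 61)**2*3 = (-44)**2*3 = 1936*3 = 5808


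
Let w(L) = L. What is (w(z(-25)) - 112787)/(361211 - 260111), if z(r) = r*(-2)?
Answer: -37579/33700 ≈ -1.1151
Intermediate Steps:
z(r) = -2*r
(w(z(-25)) - 112787)/(361211 - 260111) = (-2*(-25) - 112787)/(361211 - 260111) = (50 - 112787)/101100 = -112737*1/101100 = -37579/33700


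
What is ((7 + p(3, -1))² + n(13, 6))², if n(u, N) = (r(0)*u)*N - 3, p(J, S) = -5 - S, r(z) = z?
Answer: 36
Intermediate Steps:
n(u, N) = -3 (n(u, N) = (0*u)*N - 3 = 0*N - 3 = 0 - 3 = -3)
((7 + p(3, -1))² + n(13, 6))² = ((7 + (-5 - 1*(-1)))² - 3)² = ((7 + (-5 + 1))² - 3)² = ((7 - 4)² - 3)² = (3² - 3)² = (9 - 3)² = 6² = 36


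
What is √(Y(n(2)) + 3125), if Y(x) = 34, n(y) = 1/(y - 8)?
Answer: 9*√39 ≈ 56.205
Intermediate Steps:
n(y) = 1/(-8 + y)
√(Y(n(2)) + 3125) = √(34 + 3125) = √3159 = 9*√39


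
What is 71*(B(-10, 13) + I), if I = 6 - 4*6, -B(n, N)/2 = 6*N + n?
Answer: -10934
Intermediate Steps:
B(n, N) = -12*N - 2*n (B(n, N) = -2*(6*N + n) = -2*(n + 6*N) = -12*N - 2*n)
I = -18 (I = 6 - 24 = -18)
71*(B(-10, 13) + I) = 71*((-12*13 - 2*(-10)) - 18) = 71*((-156 + 20) - 18) = 71*(-136 - 18) = 71*(-154) = -10934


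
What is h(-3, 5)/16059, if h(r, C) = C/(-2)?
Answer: -5/32118 ≈ -0.00015568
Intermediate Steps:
h(r, C) = -C/2 (h(r, C) = C*(-½) = -C/2)
h(-3, 5)/16059 = -½*5/16059 = -5/2*1/16059 = -5/32118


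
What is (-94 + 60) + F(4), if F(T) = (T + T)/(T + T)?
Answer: -33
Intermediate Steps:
F(T) = 1 (F(T) = (2*T)/((2*T)) = (2*T)*(1/(2*T)) = 1)
(-94 + 60) + F(4) = (-94 + 60) + 1 = -34 + 1 = -33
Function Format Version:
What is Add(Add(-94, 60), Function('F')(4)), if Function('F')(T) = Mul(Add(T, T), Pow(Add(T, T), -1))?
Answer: -33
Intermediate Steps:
Function('F')(T) = 1 (Function('F')(T) = Mul(Mul(2, T), Pow(Mul(2, T), -1)) = Mul(Mul(2, T), Mul(Rational(1, 2), Pow(T, -1))) = 1)
Add(Add(-94, 60), Function('F')(4)) = Add(Add(-94, 60), 1) = Add(-34, 1) = -33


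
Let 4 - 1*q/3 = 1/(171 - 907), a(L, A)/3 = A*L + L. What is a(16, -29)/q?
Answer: -329728/2945 ≈ -111.96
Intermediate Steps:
a(L, A) = 3*L + 3*A*L (a(L, A) = 3*(A*L + L) = 3*(L + A*L) = 3*L + 3*A*L)
q = 8835/736 (q = 12 - 3/(171 - 907) = 12 - 3/(-736) = 12 - 3*(-1/736) = 12 + 3/736 = 8835/736 ≈ 12.004)
a(16, -29)/q = (3*16*(1 - 29))/(8835/736) = (3*16*(-28))*(736/8835) = -1344*736/8835 = -329728/2945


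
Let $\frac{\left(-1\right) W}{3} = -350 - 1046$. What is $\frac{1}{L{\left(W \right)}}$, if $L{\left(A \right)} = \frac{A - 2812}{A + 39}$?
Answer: $\frac{4227}{1376} \approx 3.0719$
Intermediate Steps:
$W = 4188$ ($W = - 3 \left(-350 - 1046\right) = \left(-3\right) \left(-1396\right) = 4188$)
$L{\left(A \right)} = \frac{-2812 + A}{39 + A}$
$\frac{1}{L{\left(W \right)}} = \frac{1}{\frac{1}{39 + 4188} \left(-2812 + 4188\right)} = \frac{1}{\frac{1}{4227} \cdot 1376} = \frac{1}{\frac{1376}{4227}} = \frac{4227}{1376}$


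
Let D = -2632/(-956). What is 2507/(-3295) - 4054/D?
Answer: -1597097438/1084055 ≈ -1473.3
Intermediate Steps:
D = 658/239 (D = -2632*(-1/956) = 658/239 ≈ 2.7531)
2507/(-3295) - 4054/D = 2507/(-3295) - 4054/658/239 = 2507*(-1/3295) - 4054*239/658 = -2507/3295 - 484453/329 = -1597097438/1084055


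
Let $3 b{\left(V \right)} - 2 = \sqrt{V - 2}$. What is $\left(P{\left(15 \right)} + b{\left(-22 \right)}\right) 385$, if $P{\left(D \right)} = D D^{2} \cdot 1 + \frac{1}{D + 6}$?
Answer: $1299650 + \frac{770 i \sqrt{6}}{3} \approx 1.2997 \cdot 10^{6} + 628.7 i$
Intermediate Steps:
$b{\left(V \right)} = \frac{2}{3} + \frac{\sqrt{-2 + V}}{3}$ ($b{\left(V \right)} = \frac{2}{3} + \frac{\sqrt{V - 2}}{3} = \frac{2}{3} + \frac{\sqrt{-2 + V}}{3}$)
$P{\left(D \right)} = D^{3} + \frac{1}{6 + D}$ ($P{\left(D \right)} = D^{3} \cdot 1 + \frac{1}{6 + D} = D^{3} + \frac{1}{6 + D}$)
$\left(P{\left(15 \right)} + b{\left(-22 \right)}\right) 385 = \left(\frac{1 + 15^{4} + 6 \cdot 15^{3}}{6 + 15} + \left(\frac{2}{3} + \frac{\sqrt{-2 - 22}}{3}\right)\right) 385 = \left(\frac{1 + 50625 + 6 \cdot 3375}{21} + \left(\frac{2}{3} + \frac{\sqrt{-24}}{3}\right)\right) 385 = \left(\frac{1 + 50625 + 20250}{21} + \left(\frac{2}{3} + \frac{2 i \sqrt{6}}{3}\right)\right) 385 = \left(\frac{1}{21} \cdot 70876 + \left(\frac{2}{3} + \frac{2 i \sqrt{6}}{3}\right)\right) 385 = \left(\frac{70876}{21} + \left(\frac{2}{3} + \frac{2 i \sqrt{6}}{3}\right)\right) 385 = \left(\frac{23630}{7} + \frac{2 i \sqrt{6}}{3}\right) 385 = 1299650 + \frac{770 i \sqrt{6}}{3}$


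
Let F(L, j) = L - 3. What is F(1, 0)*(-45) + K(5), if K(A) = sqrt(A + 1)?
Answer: 90 + sqrt(6) ≈ 92.449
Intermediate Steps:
F(L, j) = -3 + L
K(A) = sqrt(1 + A)
F(1, 0)*(-45) + K(5) = (-3 + 1)*(-45) + sqrt(1 + 5) = -2*(-45) + sqrt(6) = 90 + sqrt(6)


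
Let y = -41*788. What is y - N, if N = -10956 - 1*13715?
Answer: -7637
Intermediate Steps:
N = -24671 (N = -10956 - 13715 = -24671)
y = -32308
y - N = -32308 - 1*(-24671) = -32308 + 24671 = -7637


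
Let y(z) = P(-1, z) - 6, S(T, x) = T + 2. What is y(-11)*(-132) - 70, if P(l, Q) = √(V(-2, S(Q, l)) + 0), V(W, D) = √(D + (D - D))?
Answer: 722 - 132*(-1)^(¼)*√3 ≈ 560.33 - 161.67*I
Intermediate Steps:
S(T, x) = 2 + T
V(W, D) = √D (V(W, D) = √(D + 0) = √D)
P(l, Q) = (2 + Q)^(¼) (P(l, Q) = √(√(2 + Q) + 0) = √(√(2 + Q)) = (2 + Q)^(¼))
y(z) = -6 + (2 + z)^(¼) (y(z) = (2 + z)^(¼) - 6 = -6 + (2 + z)^(¼))
y(-11)*(-132) - 70 = (-6 + (2 - 11)^(¼))*(-132) - 70 = (-6 + (-9)^(¼))*(-132) - 70 = (-6 + (-1)^(¼)*√3)*(-132) - 70 = (792 - 132*(-1)^(¼)*√3) - 70 = 722 - 132*(-1)^(¼)*√3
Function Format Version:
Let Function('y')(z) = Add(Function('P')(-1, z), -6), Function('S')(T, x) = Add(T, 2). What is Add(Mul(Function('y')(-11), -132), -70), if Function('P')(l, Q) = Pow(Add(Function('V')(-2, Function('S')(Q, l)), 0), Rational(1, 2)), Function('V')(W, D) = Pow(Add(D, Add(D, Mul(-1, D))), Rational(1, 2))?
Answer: Add(722, Mul(-132, Pow(-1, Rational(1, 4)), Pow(3, Rational(1, 2)))) ≈ Add(560.33, Mul(-161.67, I))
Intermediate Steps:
Function('S')(T, x) = Add(2, T)
Function('V')(W, D) = Pow(D, Rational(1, 2)) (Function('V')(W, D) = Pow(Add(D, 0), Rational(1, 2)) = Pow(D, Rational(1, 2)))
Function('P')(l, Q) = Pow(Add(2, Q), Rational(1, 4)) (Function('P')(l, Q) = Pow(Add(Pow(Add(2, Q), Rational(1, 2)), 0), Rational(1, 2)) = Pow(Pow(Add(2, Q), Rational(1, 2)), Rational(1, 2)) = Pow(Add(2, Q), Rational(1, 4)))
Function('y')(z) = Add(-6, Pow(Add(2, z), Rational(1, 4))) (Function('y')(z) = Add(Pow(Add(2, z), Rational(1, 4)), -6) = Add(-6, Pow(Add(2, z), Rational(1, 4))))
Add(Mul(Function('y')(-11), -132), -70) = Add(Mul(Add(-6, Pow(Add(2, -11), Rational(1, 4))), -132), -70) = Add(Mul(Add(-6, Pow(-9, Rational(1, 4))), -132), -70) = Add(Mul(Add(-6, Mul(Pow(-1, Rational(1, 4)), Pow(3, Rational(1, 2)))), -132), -70) = Add(Add(792, Mul(-132, Pow(-1, Rational(1, 4)), Pow(3, Rational(1, 2)))), -70) = Add(722, Mul(-132, Pow(-1, Rational(1, 4)), Pow(3, Rational(1, 2))))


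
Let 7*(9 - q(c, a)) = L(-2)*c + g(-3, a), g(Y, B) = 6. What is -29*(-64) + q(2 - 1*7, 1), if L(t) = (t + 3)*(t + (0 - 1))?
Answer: 1862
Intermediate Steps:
L(t) = (-1 + t)*(3 + t) (L(t) = (3 + t)*(t - 1) = (3 + t)*(-1 + t) = (-1 + t)*(3 + t))
q(c, a) = 57/7 + 3*c/7 (q(c, a) = 9 - ((-3 + (-2)² + 2*(-2))*c + 6)/7 = 9 - ((-3 + 4 - 4)*c + 6)/7 = 9 - (-3*c + 6)/7 = 9 - (6 - 3*c)/7 = 9 + (-6/7 + 3*c/7) = 57/7 + 3*c/7)
-29*(-64) + q(2 - 1*7, 1) = -29*(-64) + (57/7 + 3*(2 - 1*7)/7) = 1856 + (57/7 + 3*(2 - 7)/7) = 1856 + (57/7 + (3/7)*(-5)) = 1856 + (57/7 - 15/7) = 1856 + 6 = 1862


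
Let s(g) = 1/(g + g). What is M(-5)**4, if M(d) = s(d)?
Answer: 1/10000 ≈ 0.00010000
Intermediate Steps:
s(g) = 1/(2*g)
M(d) = 1/(2*d)
M(-5)**4 = ((1/2)/(-5))**4 = ((1/2)*(-1/5))**4 = (-1/10)**4 = 1/10000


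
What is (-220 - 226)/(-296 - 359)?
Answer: 446/655 ≈ 0.68092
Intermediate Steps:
(-220 - 226)/(-296 - 359) = -446/(-655) = -446*(-1/655) = 446/655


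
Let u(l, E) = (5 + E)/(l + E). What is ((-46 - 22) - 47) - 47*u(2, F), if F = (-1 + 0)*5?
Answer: -115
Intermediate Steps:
F = -5 (F = -1*5 = -5)
u(l, E) = (5 + E)/(E + l)
((-46 - 22) - 47) - 47*u(2, F) = ((-46 - 22) - 47) - 47*(5 - 5)/(-5 + 2) = (-68 - 47) - 47*0/(-3) = -115 - (-47)*0/3 = -115 - 47*0 = -115 + 0 = -115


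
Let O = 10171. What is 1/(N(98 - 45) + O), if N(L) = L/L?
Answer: 1/10172 ≈ 9.8309e-5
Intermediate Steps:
N(L) = 1
1/(N(98 - 45) + O) = 1/(1 + 10171) = 1/10172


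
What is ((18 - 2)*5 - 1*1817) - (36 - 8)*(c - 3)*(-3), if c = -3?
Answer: -2241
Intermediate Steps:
((18 - 2)*5 - 1*1817) - (36 - 8)*(c - 3)*(-3) = ((18 - 2)*5 - 1*1817) - (36 - 8)*(-3 - 3)*(-3) = (16*5 - 1817) - 28*(-6*(-3)) = (80 - 1817) - 28*18 = -1737 - 1*504 = -1737 - 504 = -2241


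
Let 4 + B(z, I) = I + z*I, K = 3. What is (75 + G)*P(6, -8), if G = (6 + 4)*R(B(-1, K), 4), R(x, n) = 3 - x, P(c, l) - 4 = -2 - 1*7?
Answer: -725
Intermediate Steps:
P(c, l) = -5 (P(c, l) = 4 + (-2 - 1*7) = 4 + (-2 - 7) = 4 - 9 = -5)
B(z, I) = -4 + I + I*z (B(z, I) = -4 + (I + z*I) = -4 + (I + I*z) = -4 + I + I*z)
G = 70 (G = (6 + 4)*(3 - (-4 + 3 + 3*(-1))) = 10*(3 - (-4 + 3 - 3)) = 10*(3 - 1*(-4)) = 10*(3 + 4) = 10*7 = 70)
(75 + G)*P(6, -8) = (75 + 70)*(-5) = 145*(-5) = -725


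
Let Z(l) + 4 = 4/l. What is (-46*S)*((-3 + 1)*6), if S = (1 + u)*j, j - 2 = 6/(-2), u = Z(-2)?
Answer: 2760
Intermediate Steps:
Z(l) = -4 + 4/l
u = -6 (u = -4 + 4/(-2) = -4 + 4*(-1/2) = -4 - 2 = -6)
j = -1 (j = 2 + 6/(-2) = 2 + 6*(-1/2) = 2 - 3 = -1)
S = 5 (S = (1 - 6)*(-1) = -5*(-1) = 5)
(-46*S)*((-3 + 1)*6) = (-46*5)*((-3 + 1)*6) = -(-460)*6 = -230*(-12) = 2760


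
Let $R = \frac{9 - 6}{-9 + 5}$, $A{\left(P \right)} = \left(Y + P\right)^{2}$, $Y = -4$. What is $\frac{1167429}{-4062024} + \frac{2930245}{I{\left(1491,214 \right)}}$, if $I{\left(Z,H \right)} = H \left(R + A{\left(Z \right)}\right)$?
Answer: $- \frac{360342006276653}{1281406105934088} \approx -0.28121$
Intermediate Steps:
$A{\left(P \right)} = \left(-4 + P\right)^{2}$
$R = - \frac{3}{4}$ ($R = \frac{3}{-4} = 3 \left(- \frac{1}{4}\right) = - \frac{3}{4} \approx -0.75$)
$I{\left(Z,H \right)} = H \left(- \frac{3}{4} + \left(-4 + Z\right)^{2}\right)$
$\frac{1167429}{-4062024} + \frac{2930245}{I{\left(1491,214 \right)}} = \frac{1167429}{-4062024} + \frac{2930245}{\frac{1}{4} \cdot 214 \left(-3 + 4 \left(-4 + 1491\right)^{2}\right)} = 1167429 \left(- \frac{1}{4062024}\right) + \frac{2930245}{\frac{1}{4} \cdot 214 \left(-3 + 4 \cdot 1487^{2}\right)} = - \frac{389143}{1354008} + \frac{2930245}{\frac{1}{4} \cdot 214 \left(-3 + 4 \cdot 2211169\right)} = - \frac{389143}{1354008} + \frac{2930245}{\frac{1}{4} \cdot 214 \left(-3 + 8844676\right)} = - \frac{389143}{1354008} + \frac{2930245}{\frac{1}{4} \cdot 214 \cdot 8844673} = - \frac{389143}{1354008} + \frac{2930245}{\frac{946380011}{2}} = - \frac{389143}{1354008} + 2930245 \cdot \frac{2}{946380011} = - \frac{389143}{1354008} + \frac{5860490}{946380011} = - \frac{360342006276653}{1281406105934088}$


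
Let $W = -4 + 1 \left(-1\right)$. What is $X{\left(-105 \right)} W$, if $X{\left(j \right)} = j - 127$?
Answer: $1160$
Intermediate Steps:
$X{\left(j \right)} = -127 + j$
$W = -5$ ($W = -4 - 1 = -5$)
$X{\left(-105 \right)} W = \left(-127 - 105\right) \left(-5\right) = \left(-232\right) \left(-5\right) = 1160$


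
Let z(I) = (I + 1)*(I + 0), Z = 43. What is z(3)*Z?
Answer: 516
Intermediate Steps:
z(I) = I*(1 + I) (z(I) = (1 + I)*I = I*(1 + I))
z(3)*Z = (3*(1 + 3))*43 = (3*4)*43 = 12*43 = 516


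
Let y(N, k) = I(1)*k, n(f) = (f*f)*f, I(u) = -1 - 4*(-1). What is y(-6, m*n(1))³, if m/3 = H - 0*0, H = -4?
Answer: -46656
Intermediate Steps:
I(u) = 3 (I(u) = -1 + 4 = 3)
m = -12 (m = 3*(-4 - 0*0) = 3*(-4 - 1*0) = 3*(-4 + 0) = 3*(-4) = -12)
n(f) = f³ (n(f) = f²*f = f³)
y(N, k) = 3*k
y(-6, m*n(1))³ = (3*(-12*1³))³ = (3*(-12*1))³ = (3*(-12))³ = (-36)³ = -46656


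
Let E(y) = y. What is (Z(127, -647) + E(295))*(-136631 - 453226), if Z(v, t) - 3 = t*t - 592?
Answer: -246746030955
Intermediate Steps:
Z(v, t) = -589 + t² (Z(v, t) = 3 + (t*t - 592) = 3 + (t² - 592) = 3 + (-592 + t²) = -589 + t²)
(Z(127, -647) + E(295))*(-136631 - 453226) = ((-589 + (-647)²) + 295)*(-136631 - 453226) = ((-589 + 418609) + 295)*(-589857) = (418020 + 295)*(-589857) = 418315*(-589857) = -246746030955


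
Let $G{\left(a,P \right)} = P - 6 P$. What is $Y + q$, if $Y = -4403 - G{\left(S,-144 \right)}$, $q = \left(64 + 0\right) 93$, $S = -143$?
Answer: $829$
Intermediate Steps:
$G{\left(a,P \right)} = - 5 P$
$q = 5952$ ($q = 64 \cdot 93 = 5952$)
$Y = -5123$ ($Y = -4403 - \left(-5\right) \left(-144\right) = -4403 - 720 = -5123$)
$Y + q = -5123 + 5952 = 829$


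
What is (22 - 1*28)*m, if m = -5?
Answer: 30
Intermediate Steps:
(22 - 1*28)*m = (22 - 1*28)*(-5) = (22 - 28)*(-5) = -6*(-5) = 30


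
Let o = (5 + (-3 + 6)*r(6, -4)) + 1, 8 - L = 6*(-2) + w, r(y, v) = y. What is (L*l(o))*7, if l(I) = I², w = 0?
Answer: 80640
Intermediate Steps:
L = 20 (L = 8 - (6*(-2) + 0) = 8 - (-12 + 0) = 8 - 1*(-12) = 8 + 12 = 20)
o = 24 (o = (5 + (-3 + 6)*6) + 1 = (5 + 3*6) + 1 = (5 + 18) + 1 = 23 + 1 = 24)
(L*l(o))*7 = (20*24²)*7 = (20*576)*7 = 11520*7 = 80640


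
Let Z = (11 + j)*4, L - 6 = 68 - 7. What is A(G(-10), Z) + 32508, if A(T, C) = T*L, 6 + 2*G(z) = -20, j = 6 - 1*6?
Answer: 31637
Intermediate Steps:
j = 0 (j = 6 - 6 = 0)
L = 67 (L = 6 + (68 - 7) = 6 + 61 = 67)
G(z) = -13 (G(z) = -3 + (½)*(-20) = -3 - 10 = -13)
Z = 44 (Z = (11 + 0)*4 = 11*4 = 44)
A(T, C) = 67*T (A(T, C) = T*67 = 67*T)
A(G(-10), Z) + 32508 = 67*(-13) + 32508 = -871 + 32508 = 31637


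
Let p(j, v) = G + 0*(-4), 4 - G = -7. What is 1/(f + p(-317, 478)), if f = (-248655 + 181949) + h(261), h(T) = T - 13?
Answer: -1/66447 ≈ -1.5050e-5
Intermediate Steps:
G = 11 (G = 4 - 1*(-7) = 4 + 7 = 11)
h(T) = -13 + T
p(j, v) = 11 (p(j, v) = 11 + 0*(-4) = 11 + 0 = 11)
f = -66458 (f = (-248655 + 181949) + (-13 + 261) = -66706 + 248 = -66458)
1/(f + p(-317, 478)) = 1/(-66458 + 11) = 1/(-66447) = -1/66447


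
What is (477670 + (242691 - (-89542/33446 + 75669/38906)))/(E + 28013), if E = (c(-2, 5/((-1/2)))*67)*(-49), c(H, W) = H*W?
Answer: -22318351402217/1166384800266 ≈ -19.135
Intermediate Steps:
E = -65660 (E = (-10/((-1/2))*67)*(-49) = (-10/((-1*1/2))*67)*(-49) = (-10/(-1/2)*67)*(-49) = (-10*(-2)*67)*(-49) = (-2*(-10)*67)*(-49) = (20*67)*(-49) = 1340*(-49) = -65660)
(477670 + (242691 - (-89542/33446 + 75669/38906)))/(E + 28013) = (477670 + (242691 - (-89542/33446 + 75669/38906)))/(-65660 + 28013) = (477670 + (242691 - (-89542*1/33446 + 75669*(1/38906))))/(-37647) = (477670 + (242691 - (-44771/16723 + 75669/38906)))*(-1/37647) = (477670 + (242691 - 1*(-68063977/92946434)))*(-1/37647) = (477670 + (242691 + 68063977/92946434))*(-1/37647) = (477670 + 22557331077871/92946434)*(-1/37647) = (66955054206651/92946434)*(-1/37647) = -22318351402217/1166384800266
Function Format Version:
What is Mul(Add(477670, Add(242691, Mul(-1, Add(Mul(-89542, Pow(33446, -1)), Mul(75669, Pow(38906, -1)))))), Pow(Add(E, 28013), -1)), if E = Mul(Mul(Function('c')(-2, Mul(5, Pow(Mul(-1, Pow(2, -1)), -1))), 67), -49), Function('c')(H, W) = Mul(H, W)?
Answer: Rational(-22318351402217, 1166384800266) ≈ -19.135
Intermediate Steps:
E = -65660 (E = Mul(Mul(Mul(-2, Mul(5, Pow(Mul(-1, Pow(2, -1)), -1))), 67), -49) = Mul(Mul(Mul(-2, Mul(5, Pow(Mul(-1, Rational(1, 2)), -1))), 67), -49) = Mul(Mul(Mul(-2, Mul(5, Pow(Rational(-1, 2), -1))), 67), -49) = Mul(Mul(Mul(-2, Mul(5, -2)), 67), -49) = Mul(Mul(Mul(-2, -10), 67), -49) = Mul(Mul(20, 67), -49) = Mul(1340, -49) = -65660)
Mul(Add(477670, Add(242691, Mul(-1, Add(Mul(-89542, Pow(33446, -1)), Mul(75669, Pow(38906, -1)))))), Pow(Add(E, 28013), -1)) = Mul(Add(477670, Add(242691, Mul(-1, Add(Mul(-89542, Pow(33446, -1)), Mul(75669, Pow(38906, -1)))))), Pow(Add(-65660, 28013), -1)) = Mul(Add(477670, Add(242691, Mul(-1, Add(Mul(-89542, Rational(1, 33446)), Mul(75669, Rational(1, 38906)))))), Pow(-37647, -1)) = Mul(Add(477670, Add(242691, Mul(-1, Add(Rational(-44771, 16723), Rational(75669, 38906))))), Rational(-1, 37647)) = Mul(Add(477670, Add(242691, Mul(-1, Rational(-68063977, 92946434)))), Rational(-1, 37647)) = Mul(Add(477670, Add(242691, Rational(68063977, 92946434))), Rational(-1, 37647)) = Mul(Add(477670, Rational(22557331077871, 92946434)), Rational(-1, 37647)) = Mul(Rational(66955054206651, 92946434), Rational(-1, 37647)) = Rational(-22318351402217, 1166384800266)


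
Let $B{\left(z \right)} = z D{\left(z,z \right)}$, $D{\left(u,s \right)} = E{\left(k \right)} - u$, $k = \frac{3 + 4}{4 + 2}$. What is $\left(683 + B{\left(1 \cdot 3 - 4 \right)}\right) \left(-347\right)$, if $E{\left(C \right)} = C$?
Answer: $- \frac{1417495}{6} \approx -2.3625 \cdot 10^{5}$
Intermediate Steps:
$k = \frac{7}{6} \approx 1.1667$
$D{\left(u,s \right)} = \frac{7}{6} - u$
$B{\left(z \right)} = z \left(\frac{7}{6} - z\right)$
$\left(683 + B{\left(1 \cdot 3 - 4 \right)}\right) \left(-347\right) = \left(683 + \frac{\left(1 \cdot 3 - 4\right) \left(7 - 6 \left(1 \cdot 3 - 4\right)\right)}{6}\right) \left(-347\right) = \left(683 + \frac{\left(3 - 4\right) \left(7 - 6 \left(3 - 4\right)\right)}{6}\right) \left(-347\right) = \left(683 + \frac{1}{6} \left(-1\right) \left(7 - -6\right)\right) \left(-347\right) = \left(683 + \frac{1}{6} \left(-1\right) \left(7 + 6\right)\right) \left(-347\right) = \left(683 + \frac{1}{6} \left(-1\right) 13\right) \left(-347\right) = \left(683 - \frac{13}{6}\right) \left(-347\right) = \frac{4085}{6} \left(-347\right) = - \frac{1417495}{6}$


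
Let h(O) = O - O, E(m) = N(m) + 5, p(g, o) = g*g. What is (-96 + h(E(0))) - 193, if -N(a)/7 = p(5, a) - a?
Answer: -289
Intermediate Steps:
p(g, o) = g**2
N(a) = -175 + 7*a (N(a) = -7*(5**2 - a) = -7*(25 - a) = -175 + 7*a)
E(m) = -170 + 7*m (E(m) = (-175 + 7*m) + 5 = -170 + 7*m)
h(O) = 0
(-96 + h(E(0))) - 193 = (-96 + 0) - 193 = -96 - 193 = -289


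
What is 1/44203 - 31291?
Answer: -1383156072/44203 ≈ -31291.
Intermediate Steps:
1/44203 - 31291 = -1383156072/44203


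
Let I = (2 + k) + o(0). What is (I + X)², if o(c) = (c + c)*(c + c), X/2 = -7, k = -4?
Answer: 256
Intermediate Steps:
X = -14 (X = 2*(-7) = -14)
o(c) = 4*c² (o(c) = (2*c)*(2*c) = 4*c²)
I = -2 (I = (2 - 4) + 4*0² = -2 + 4*0 = -2 + 0 = -2)
(I + X)² = (-2 - 14)² = (-16)² = 256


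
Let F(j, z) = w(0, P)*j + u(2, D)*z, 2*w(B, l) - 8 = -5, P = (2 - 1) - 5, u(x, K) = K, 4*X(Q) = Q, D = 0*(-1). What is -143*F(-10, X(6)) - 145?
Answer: 2000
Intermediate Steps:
D = 0
X(Q) = Q/4
P = -4 (P = 1 - 5 = -4)
w(B, l) = 3/2 (w(B, l) = 4 + (1/2)*(-5) = 4 - 5/2 = 3/2)
F(j, z) = 3*j/2 (F(j, z) = 3*j/2 + 0*z = 3*j/2 + 0 = 3*j/2)
-143*F(-10, X(6)) - 145 = -429*(-10)/2 - 145 = -143*(-15) - 145 = 2145 - 145 = 2000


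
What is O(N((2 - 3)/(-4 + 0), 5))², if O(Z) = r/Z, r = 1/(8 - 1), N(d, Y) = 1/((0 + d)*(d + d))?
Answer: 1/3136 ≈ 0.00031888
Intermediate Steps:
N(d, Y) = 1/(2*d²) (N(d, Y) = 1/(d*(2*d)) = 1/(2*d²))
r = ⅐ (r = 1/7 = ⅐ ≈ 0.14286)
O(Z) = 1/(7*Z)
O(N((2 - 3)/(-4 + 0), 5))² = (1/(7*((1/(2*((2 - 3)/(-4 + 0))²)))))² = (1/(7*((1/(2*(-1/(-4))²)))))² = (1/(7*((1/(2*(-1*(-¼))²)))))² = (1/(7*((1/(2*4⁻²)))))² = (1/(7*(((½)*16))))² = ((⅐)/8)² = ((⅐)*(⅛))² = (1/56)² = 1/3136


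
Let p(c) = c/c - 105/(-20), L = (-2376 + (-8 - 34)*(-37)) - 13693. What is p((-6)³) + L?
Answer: -58035/4 ≈ -14509.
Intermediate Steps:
L = -14515 (L = (-2376 - 42*(-37)) - 13693 = (-2376 + 1554) - 13693 = -822 - 13693 = -14515)
p(c) = 25/4 (p(c) = 1 - 105*(-1/20) = 1 + 21/4 = 25/4)
p((-6)³) + L = 25/4 - 14515 = -58035/4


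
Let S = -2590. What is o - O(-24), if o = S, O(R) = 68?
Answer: -2658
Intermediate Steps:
o = -2590
o - O(-24) = -2590 - 1*68 = -2590 - 68 = -2658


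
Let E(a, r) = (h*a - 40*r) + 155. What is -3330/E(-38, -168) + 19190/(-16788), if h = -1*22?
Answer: -101939065/64726134 ≈ -1.5749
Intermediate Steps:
h = -22
E(a, r) = 155 - 40*r - 22*a (E(a, r) = (-22*a - 40*r) + 155 = (-40*r - 22*a) + 155 = 155 - 40*r - 22*a)
-3330/E(-38, -168) + 19190/(-16788) = -3330/(155 - 40*(-168) - 22*(-38)) + 19190/(-16788) = -3330/(155 + 6720 + 836) + 19190*(-1/16788) = -3330/7711 - 9595/8394 = -101939065/64726134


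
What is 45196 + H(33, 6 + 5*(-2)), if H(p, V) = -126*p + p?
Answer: 41071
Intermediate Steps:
H(p, V) = -125*p
45196 + H(33, 6 + 5*(-2)) = 45196 - 125*33 = 45196 - 4125 = 41071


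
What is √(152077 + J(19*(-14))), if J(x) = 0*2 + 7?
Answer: 2*√38021 ≈ 389.98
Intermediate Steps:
J(x) = 7 (J(x) = 0 + 7 = 7)
√(152077 + J(19*(-14))) = √(152077 + 7) = √152084 = 2*√38021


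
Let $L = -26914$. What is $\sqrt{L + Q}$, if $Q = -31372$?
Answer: $i \sqrt{58286} \approx 241.43 i$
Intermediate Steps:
$\sqrt{L + Q} = \sqrt{-26914 - 31372} = \sqrt{-58286} = i \sqrt{58286}$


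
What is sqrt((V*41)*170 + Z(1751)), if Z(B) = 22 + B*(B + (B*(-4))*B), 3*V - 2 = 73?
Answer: I*sqrt(21471030731) ≈ 1.4653e+5*I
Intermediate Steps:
V = 25 (V = 2/3 + (1/3)*73 = 2/3 + 73/3 = 25)
Z(B) = 22 + B*(B - 4*B**2) (Z(B) = 22 + B*(B + (-4*B)*B) = 22 + B*(B - 4*B**2))
sqrt((V*41)*170 + Z(1751)) = sqrt((25*41)*170 + (22 + 1751**2 - 4*1751**3)) = sqrt(1025*170 + (22 + 3066001 - 4*5368567751)) = sqrt(174250 + (22 + 3066001 - 21474271004)) = sqrt(174250 - 21471204981) = sqrt(-21471030731) = I*sqrt(21471030731)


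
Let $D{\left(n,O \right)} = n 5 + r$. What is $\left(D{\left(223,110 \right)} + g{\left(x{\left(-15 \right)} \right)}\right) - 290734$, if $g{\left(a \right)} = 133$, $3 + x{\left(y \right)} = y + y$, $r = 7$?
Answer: $-289479$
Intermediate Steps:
$x{\left(y \right)} = -3 + 2 y$ ($x{\left(y \right)} = -3 + \left(y + y\right) = -3 + 2 y$)
$D{\left(n,O \right)} = 7 + 5 n$ ($D{\left(n,O \right)} = n 5 + 7 = 5 n + 7 = 7 + 5 n$)
$\left(D{\left(223,110 \right)} + g{\left(x{\left(-15 \right)} \right)}\right) - 290734 = \left(\left(7 + 5 \cdot 223\right) + 133\right) - 290734 = \left(\left(7 + 1115\right) + 133\right) - 290734 = \left(1122 + 133\right) - 290734 = 1255 - 290734 = -289479$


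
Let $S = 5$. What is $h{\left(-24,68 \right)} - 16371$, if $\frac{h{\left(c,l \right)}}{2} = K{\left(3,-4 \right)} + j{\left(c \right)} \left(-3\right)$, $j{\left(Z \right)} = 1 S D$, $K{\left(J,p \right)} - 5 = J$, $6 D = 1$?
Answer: $-16360$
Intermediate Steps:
$D = \frac{1}{6}$ ($D = \frac{1}{6} \cdot 1 = \frac{1}{6} \approx 0.16667$)
$K{\left(J,p \right)} = 5 + J$
$j{\left(Z \right)} = \frac{5}{6}$ ($j{\left(Z \right)} = 1 \cdot 5 \cdot \frac{1}{6} = 5 \cdot \frac{1}{6} = \frac{5}{6}$)
$h{\left(c,l \right)} = 11$ ($h{\left(c,l \right)} = 2 \left(\left(5 + 3\right) + \frac{5}{6} \left(-3\right)\right) = 2 \left(8 - \frac{5}{2}\right) = 2 \cdot \frac{11}{2} = 11$)
$h{\left(-24,68 \right)} - 16371 = 11 - 16371 = -16360$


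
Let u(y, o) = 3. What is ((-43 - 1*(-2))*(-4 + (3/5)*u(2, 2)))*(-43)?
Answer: -19393/5 ≈ -3878.6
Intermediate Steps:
((-43 - 1*(-2))*(-4 + (3/5)*u(2, 2)))*(-43) = ((-43 - 1*(-2))*(-4 + (3/5)*3))*(-43) = ((-43 + 2)*(-4 + (3*(1/5))*3))*(-43) = -41*(-4 + (3/5)*3)*(-43) = -41*(-4 + 9/5)*(-43) = -41*(-11/5)*(-43) = (451/5)*(-43) = -19393/5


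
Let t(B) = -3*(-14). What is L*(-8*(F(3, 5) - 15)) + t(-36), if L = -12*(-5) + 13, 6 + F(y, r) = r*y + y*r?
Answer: -5214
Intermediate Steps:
F(y, r) = -6 + 2*r*y (F(y, r) = -6 + (r*y + y*r) = -6 + (r*y + r*y) = -6 + 2*r*y)
L = 73 (L = 60 + 13 = 73)
t(B) = 42
L*(-8*(F(3, 5) - 15)) + t(-36) = 73*(-8*((-6 + 2*5*3) - 15)) + 42 = 73*(-8*((-6 + 30) - 15)) + 42 = 73*(-8*(24 - 15)) + 42 = 73*(-8*9) + 42 = 73*(-72) + 42 = -5256 + 42 = -5214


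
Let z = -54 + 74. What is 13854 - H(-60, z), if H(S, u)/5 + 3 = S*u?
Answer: 19869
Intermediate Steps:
z = 20
H(S, u) = -15 + 5*S*u (H(S, u) = -15 + 5*(S*u) = -15 + 5*S*u)
13854 - H(-60, z) = 13854 - (-15 + 5*(-60)*20) = 13854 - (-15 - 6000) = 13854 - 1*(-6015) = 13854 + 6015 = 19869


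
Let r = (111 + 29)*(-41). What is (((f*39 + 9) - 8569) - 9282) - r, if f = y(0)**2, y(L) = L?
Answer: -12102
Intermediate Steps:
f = 0 (f = 0**2 = 0)
r = -5740 (r = 140*(-41) = -5740)
(((f*39 + 9) - 8569) - 9282) - r = (((0*39 + 9) - 8569) - 9282) - 1*(-5740) = (((0 + 9) - 8569) - 9282) + 5740 = ((9 - 8569) - 9282) + 5740 = (-8560 - 9282) + 5740 = -17842 + 5740 = -12102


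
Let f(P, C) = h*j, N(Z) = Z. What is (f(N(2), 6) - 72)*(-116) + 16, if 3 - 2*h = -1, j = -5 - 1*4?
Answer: 10456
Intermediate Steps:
j = -9 (j = -5 - 4 = -9)
h = 2 (h = 3/2 - ½*(-1) = 3/2 + ½ = 2)
f(P, C) = -18 (f(P, C) = 2*(-9) = -18)
(f(N(2), 6) - 72)*(-116) + 16 = (-18 - 72)*(-116) + 16 = -90*(-116) + 16 = 10440 + 16 = 10456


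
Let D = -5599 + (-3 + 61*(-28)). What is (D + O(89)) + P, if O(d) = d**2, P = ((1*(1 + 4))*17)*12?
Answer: 1631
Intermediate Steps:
P = 1020 (P = ((1*5)*17)*12 = (5*17)*12 = 85*12 = 1020)
D = -7310 (D = -5599 + (-3 - 1708) = -5599 - 1711 = -7310)
(D + O(89)) + P = (-7310 + 89**2) + 1020 = (-7310 + 7921) + 1020 = 611 + 1020 = 1631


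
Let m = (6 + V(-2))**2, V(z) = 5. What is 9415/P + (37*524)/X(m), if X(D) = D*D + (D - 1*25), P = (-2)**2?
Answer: 138826407/58948 ≈ 2355.1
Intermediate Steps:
P = 4
m = 121 (m = (6 + 5)**2 = 11**2 = 121)
X(D) = -25 + D + D**2 (X(D) = D**2 + (D - 25) = D**2 + (-25 + D) = -25 + D + D**2)
9415/P + (37*524)/X(m) = 9415/4 + (37*524)/(-25 + 121 + 121**2) = 9415*(1/4) + 19388/(-25 + 121 + 14641) = 9415/4 + 19388/14737 = 138826407/58948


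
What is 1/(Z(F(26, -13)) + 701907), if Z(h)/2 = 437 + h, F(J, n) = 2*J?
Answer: 1/702885 ≈ 1.4227e-6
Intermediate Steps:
Z(h) = 874 + 2*h (Z(h) = 2*(437 + h) = 874 + 2*h)
1/(Z(F(26, -13)) + 701907) = 1/((874 + 2*(2*26)) + 701907) = 1/((874 + 2*52) + 701907) = 1/((874 + 104) + 701907) = 1/(978 + 701907) = 1/702885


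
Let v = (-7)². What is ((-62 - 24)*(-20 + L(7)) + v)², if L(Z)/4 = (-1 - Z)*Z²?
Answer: 18664204689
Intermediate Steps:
L(Z) = 4*Z²*(-1 - Z) (L(Z) = 4*((-1 - Z)*Z²) = 4*(Z²*(-1 - Z)) = 4*Z²*(-1 - Z))
v = 49
((-62 - 24)*(-20 + L(7)) + v)² = ((-62 - 24)*(-20 + 4*7²*(-1 - 1*7)) + 49)² = (-86*(-20 + 4*49*(-1 - 7)) + 49)² = (-86*(-20 + 4*49*(-8)) + 49)² = (-86*(-20 - 1568) + 49)² = (-86*(-1588) + 49)² = (136568 + 49)² = 136617² = 18664204689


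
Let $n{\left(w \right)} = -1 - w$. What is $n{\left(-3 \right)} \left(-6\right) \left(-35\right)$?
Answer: $420$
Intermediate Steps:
$n{\left(-3 \right)} \left(-6\right) \left(-35\right) = \left(-1 - -3\right) \left(-6\right) \left(-35\right) = \left(-1 + 3\right) \left(-6\right) \left(-35\right) = 2 \left(-6\right) \left(-35\right) = \left(-12\right) \left(-35\right) = 420$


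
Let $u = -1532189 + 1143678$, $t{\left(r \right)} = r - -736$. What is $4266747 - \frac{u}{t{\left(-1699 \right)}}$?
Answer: $\frac{4108488850}{963} \approx 4.2663 \cdot 10^{6}$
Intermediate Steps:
$t{\left(r \right)} = 736 + r$ ($t{\left(r \right)} = r + 736 = 736 + r$)
$u = -388511$
$4266747 - \frac{u}{t{\left(-1699 \right)}} = 4266747 - - \frac{388511}{736 - 1699} = 4266747 - - \frac{388511}{-963} = 4266747 - \left(-388511\right) \left(- \frac{1}{963}\right) = 4266747 - \frac{388511}{963} = \frac{4108488850}{963}$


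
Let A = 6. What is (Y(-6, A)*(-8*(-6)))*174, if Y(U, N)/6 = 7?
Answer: 350784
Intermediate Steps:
Y(U, N) = 42 (Y(U, N) = 6*7 = 42)
(Y(-6, A)*(-8*(-6)))*174 = (42*(-8*(-6)))*174 = (42*48)*174 = 2016*174 = 350784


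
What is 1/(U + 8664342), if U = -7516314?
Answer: 1/1148028 ≈ 8.7106e-7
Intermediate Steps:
1/(U + 8664342) = 1/(-7516314 + 8664342) = 1/1148028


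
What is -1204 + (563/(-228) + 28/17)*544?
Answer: -94124/57 ≈ -1651.3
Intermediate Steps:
-1204 + (563/(-228) + 28/17)*544 = -1204 + (563*(-1/228) + 28*(1/17))*544 = -1204 + (-563/228 + 28/17)*544 = -1204 - 3187/3876*544 = -1204 - 25496/57 = -94124/57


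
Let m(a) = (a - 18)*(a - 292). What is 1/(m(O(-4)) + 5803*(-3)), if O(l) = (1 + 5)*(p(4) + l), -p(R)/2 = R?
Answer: 1/15351 ≈ 6.5142e-5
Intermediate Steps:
p(R) = -2*R
O(l) = -48 + 6*l (O(l) = (1 + 5)*(-2*4 + l) = 6*(-8 + l) = -48 + 6*l)
m(a) = (-292 + a)*(-18 + a) (m(a) = (-18 + a)*(-292 + a) = (-292 + a)*(-18 + a))
1/(m(O(-4)) + 5803*(-3)) = 1/((5256 + (-48 + 6*(-4))² - 310*(-48 + 6*(-4))) + 5803*(-3)) = 1/((5256 + (-48 - 24)² - 310*(-48 - 24)) - 17409) = 1/((5256 + (-72)² - 310*(-72)) - 17409) = 1/((5256 + 5184 + 22320) - 17409) = 1/(32760 - 17409) = 1/15351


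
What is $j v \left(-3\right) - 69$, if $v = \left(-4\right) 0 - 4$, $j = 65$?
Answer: $711$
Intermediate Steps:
$v = -4$ ($v = 0 - 4 = -4$)
$j v \left(-3\right) - 69 = 65 \left(\left(-4\right) \left(-3\right)\right) - 69 = 65 \cdot 12 - 69 = 780 - 69 = 711$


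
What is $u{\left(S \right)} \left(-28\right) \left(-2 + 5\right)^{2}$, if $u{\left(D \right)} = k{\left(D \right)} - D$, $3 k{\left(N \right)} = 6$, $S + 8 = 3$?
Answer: $-1764$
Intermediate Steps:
$S = -5$ ($S = -8 + 3 = -5$)
$k{\left(N \right)} = 2$ ($k{\left(N \right)} = \frac{1}{3} \cdot 6 = 2$)
$u{\left(D \right)} = 2 - D$
$u{\left(S \right)} \left(-28\right) \left(-2 + 5\right)^{2} = \left(2 - -5\right) \left(-28\right) \left(-2 + 5\right)^{2} = \left(2 + 5\right) \left(-28\right) 3^{2} = 7 \left(-28\right) 9 = \left(-196\right) 9 = -1764$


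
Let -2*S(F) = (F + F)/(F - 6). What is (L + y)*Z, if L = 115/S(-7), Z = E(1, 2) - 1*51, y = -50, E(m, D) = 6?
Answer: 83025/7 ≈ 11861.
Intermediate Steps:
S(F) = -F/(-6 + F) (S(F) = -(F + F)/(2*(F - 6)) = -2*F/(2*(-6 + F)) = -F/(-6 + F))
Z = -45 (Z = 6 - 1*51 = 6 - 51 = -45)
L = -1495/7 (L = 115/((-1*(-7)/(-6 - 7))) = 115/((-1*(-7)/(-13))) = 115/((-1*(-7)*(-1/13))) = 115/(-7/13) = 115*(-13/7) = -1495/7 ≈ -213.57)
(L + y)*Z = (-1495/7 - 50)*(-45) = -1845/7*(-45) = 83025/7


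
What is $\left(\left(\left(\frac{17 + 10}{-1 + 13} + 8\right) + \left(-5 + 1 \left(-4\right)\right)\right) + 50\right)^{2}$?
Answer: $\frac{42025}{16} \approx 2626.6$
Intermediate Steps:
$\left(\left(\left(\frac{17 + 10}{-1 + 13} + 8\right) + \left(-5 + 1 \left(-4\right)\right)\right) + 50\right)^{2} = \left(\left(\left(\frac{27}{12} + 8\right) - 9\right) + 50\right)^{2} = \left(\left(\left(27 \cdot \frac{1}{12} + 8\right) - 9\right) + 50\right)^{2} = \left(\left(\left(\frac{9}{4} + 8\right) - 9\right) + 50\right)^{2} = \left(\left(\frac{41}{4} - 9\right) + 50\right)^{2} = \left(\frac{5}{4} + 50\right)^{2} = \left(\frac{205}{4}\right)^{2} = \frac{42025}{16}$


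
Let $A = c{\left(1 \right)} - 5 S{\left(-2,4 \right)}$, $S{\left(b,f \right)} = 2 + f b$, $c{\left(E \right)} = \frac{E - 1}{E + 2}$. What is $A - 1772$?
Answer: $-1742$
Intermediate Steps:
$c{\left(E \right)} = \frac{-1 + E}{2 + E}$
$S{\left(b,f \right)} = 2 + b f$
$A = 30$ ($A = \frac{-1 + 1}{2 + 1} - 5 \left(2 - 8\right) = \frac{1}{3} \cdot 0 - 5 \left(2 - 8\right) = \frac{1}{3} \cdot 0 - -30 = 0 + 30 = 30$)
$A - 1772 = 30 - 1772 = -1742$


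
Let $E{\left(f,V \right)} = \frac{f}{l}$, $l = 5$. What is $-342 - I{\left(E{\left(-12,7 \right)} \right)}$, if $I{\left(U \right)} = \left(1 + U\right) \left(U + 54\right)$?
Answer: $- \frac{6744}{25} \approx -269.76$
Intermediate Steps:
$E{\left(f,V \right)} = \frac{f}{5}$
$I{\left(U \right)} = \left(1 + U\right) \left(54 + U\right)$
$-342 - I{\left(E{\left(-12,7 \right)} \right)} = -342 - \left(54 + \left(\frac{1}{5} \left(-12\right)\right)^{2} + 55 \cdot \frac{1}{5} \left(-12\right)\right) = -342 - \left(54 + \left(- \frac{12}{5}\right)^{2} + 55 \left(- \frac{12}{5}\right)\right) = -342 - \left(54 + \frac{144}{25} - 132\right) = -342 - - \frac{1806}{25} = -342 + \frac{1806}{25} = - \frac{6744}{25}$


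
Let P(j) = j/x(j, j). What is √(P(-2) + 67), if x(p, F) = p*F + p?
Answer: √66 ≈ 8.1240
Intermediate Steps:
x(p, F) = p + F*p (x(p, F) = F*p + p = p + F*p)
P(j) = 1/(1 + j) (P(j) = j/((j*(1 + j))) = j*(1/(j*(1 + j))) = 1/(1 + j))
√(P(-2) + 67) = √(1/(1 - 2) + 67) = √(1/(-1) + 67) = √(-1 + 67) = √66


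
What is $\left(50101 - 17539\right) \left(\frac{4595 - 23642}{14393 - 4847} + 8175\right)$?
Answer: $\frac{423411842781}{1591} \approx 2.6613 \cdot 10^{8}$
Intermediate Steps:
$\left(50101 - 17539\right) \left(\frac{4595 - 23642}{14393 - 4847} + 8175\right) = 32562 \left(- \frac{19047}{9546} + 8175\right) = 32562 \left(\left(-19047\right) \frac{1}{9546} + 8175\right) = 32562 \left(- \frac{6349}{3182} + 8175\right) = 32562 \cdot \frac{26006501}{3182} = \frac{423411842781}{1591}$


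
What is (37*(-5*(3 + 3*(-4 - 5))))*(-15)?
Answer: -66600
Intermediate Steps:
(37*(-5*(3 + 3*(-4 - 5))))*(-15) = (37*(-5*(3 + 3*(-9))))*(-15) = (37*(-5*(3 - 27)))*(-15) = (37*(-5*(-24)))*(-15) = (37*120)*(-15) = 4440*(-15) = -66600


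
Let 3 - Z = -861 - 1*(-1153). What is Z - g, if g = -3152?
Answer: 2863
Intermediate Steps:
Z = -289 (Z = 3 - (-861 - 1*(-1153)) = 3 - (-861 + 1153) = 3 - 1*292 = 3 - 292 = -289)
Z - g = -289 - 1*(-3152) = -289 + 3152 = 2863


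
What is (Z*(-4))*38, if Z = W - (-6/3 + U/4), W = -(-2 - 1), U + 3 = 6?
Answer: -646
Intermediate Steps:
U = 3 (U = -3 + 6 = 3)
W = 3 (W = -1*(-3) = 3)
Z = 17/4 (Z = 3 - (-6/3 + 3/4) = 3 - (-6*⅓ + 3*(¼)) = 3 - (-2 + ¾) = 3 - 1*(-5/4) = 3 + 5/4 = 17/4 ≈ 4.2500)
(Z*(-4))*38 = ((17/4)*(-4))*38 = -17*38 = -646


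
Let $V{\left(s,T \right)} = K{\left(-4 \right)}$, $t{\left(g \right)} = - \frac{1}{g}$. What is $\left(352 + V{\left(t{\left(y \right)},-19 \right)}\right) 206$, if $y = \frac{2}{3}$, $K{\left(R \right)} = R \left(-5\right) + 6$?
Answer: $77868$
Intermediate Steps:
$K{\left(R \right)} = 6 - 5 R$ ($K{\left(R \right)} = - 5 R + 6 = 6 - 5 R$)
$y = \frac{2}{3}$ ($y = 2 \cdot \frac{1}{3} = \frac{2}{3} \approx 0.66667$)
$V{\left(s,T \right)} = 26$ ($V{\left(s,T \right)} = 6 - -20 = 6 + 20 = 26$)
$\left(352 + V{\left(t{\left(y \right)},-19 \right)}\right) 206 = \left(352 + 26\right) 206 = 378 \cdot 206 = 77868$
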